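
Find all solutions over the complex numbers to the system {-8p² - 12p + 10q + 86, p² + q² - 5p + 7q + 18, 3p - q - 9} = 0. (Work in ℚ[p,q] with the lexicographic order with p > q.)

Compute a lex Gröbner basis by Buchberger's algorithm.
f_1 = -8p² - 12p + 10q + 86, LT = p².
f_2 = p² - 5p + q² + 7q + 18, LT = p².
f_3 = 3p - q - 9, LT = p.

S(f_1,f_2): lcm = p². S = 13/2p - q² - 33/4q - 115/4.
  leading term p: subtract (13/6)·f_3 from 13/2p - q² - 33/4q - 115/4 → -q² - 73/12q - 37/4
  leading term q²: no divisor's leading term divides it; move -q² to the remainder.
  leading term q: no divisor's leading term divides it; move -73/12q to the remainder.
  leading term 1: no divisor's leading term divides it; move -37/4 to the remainder.
  remainder -q² - 73/12q - 37/4 ≠ 0; add h_4 = -q² - 73/12q - 37/4 to the basis.

S(f_1,f_3): lcm = p². S = ⅓pq + 9/2p - 5/4q - 43/4.
  leading term pq: subtract (1/9q)·f_3 from ⅓pq + 9/2p - 5/4q - 43/4 → 9/2p + 1/9q² - ¼q - 43/4
  leading term p: subtract (3/2)·f_3 from 9/2p + 1/9q² - ¼q - 43/4 → 1/9q² + 5/4q + 11/4
  leading term q²: subtract (-1/9)·h_4 from 1/9q² + 5/4q + 11/4 → 31/54q + 31/18
  leading term q: no divisor's leading term divides it; move 31/54q to the remainder.
  leading term 1: no divisor's leading term divides it; move 31/18 to the remainder.
  remainder 31/54q + 31/18 ≠ 0; add h_5 = 31/54q + 31/18 to the basis.

The other S-polynomials (S(f_2,f_3), S(f_1,h_4), S(f_2,h_4), S(f_3,h_4), S(f_1,h_5), S(f_2,h_5), S(f_3,h_5), S(h_4,h_5)) all reduce to 0 modulo the current basis, so we have a Gröbner basis.
Inter-reduce: drop elements whose leading term is divisible by another's, tail-reduce, and make monic.
Reduced Gröbner basis: {p - 2, q + 3}.

Since the basis is lex-ordered, q + 3 is univariate in q. Its roots are {-3}. Back-substituting each root into the other basis elements fixes the other coordinates.
  q = -3: the earlier basis element becomes p - 2 = 0, giving p = 2 — point (2, -3).
Substituting each solution back into the original system confirms all equations vanish.

{(2, -3)}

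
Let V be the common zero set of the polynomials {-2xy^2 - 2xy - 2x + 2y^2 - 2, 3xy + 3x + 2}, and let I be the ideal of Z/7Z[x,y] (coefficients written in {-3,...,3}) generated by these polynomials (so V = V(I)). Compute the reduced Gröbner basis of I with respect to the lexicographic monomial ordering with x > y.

f_1 = -2xy^2 - 2xy - 2x + 2y^2 - 2, LT = xy^2.
f_2 = 3xy + 3x + 2, LT = xy.

S(f_1,f_2): lcm = xy^2. S = x - y^2 - 3y + 1.
  leading term x: no divisor's leading term divides it; move x to the remainder.
  leading term y^2: no divisor's leading term divides it; move -y^2 to the remainder.
  leading term y: no divisor's leading term divides it; move -3y to the remainder.
  leading term 1: no divisor's leading term divides it; move 1 to the remainder.
  remainder x - y^2 - 3y + 1 ≠ 0; add g_3 = x - y^2 - 3y + 1 to the basis.

S(f_1,g_3): lcm = xy^2. S = xy + x + y^4 + 3y^3 - 2y^2 + 1.
  leading term xy: subtract (-2)·f_2 from xy + x + y^4 + 3y^3 - 2y^2 + 1 → y^4 + 3y^3 - 2y^2 - 2
  leading term y^4: no divisor's leading term divides it; move y^4 to the remainder.
  leading term y^3: no divisor's leading term divides it; move 3y^3 to the remainder.
  leading term y^2: no divisor's leading term divides it; move -2y^2 to the remainder.
  leading term 1: no divisor's leading term divides it; move -2 to the remainder.
  remainder y^4 + 3y^3 - 2y^2 - 2 ≠ 0; add g_4 = y^4 + 3y^3 - 2y^2 - 2 to the basis.

S(f_2,g_3): lcm = xy. S = x + y^3 + 3y^2 - y + 3.
  leading term x: subtract (1)·g_3 from x + y^3 + 3y^2 - y + 3 → y^3 - 3y^2 + 2y + 2
  leading term y^3: no divisor's leading term divides it; move y^3 to the remainder.
  leading term y^2: no divisor's leading term divides it; move -3y^2 to the remainder.
  leading term y: no divisor's leading term divides it; move 2y to the remainder.
  leading term 1: no divisor's leading term divides it; move 2 to the remainder.
  remainder y^3 - 3y^2 + 2y + 2 ≠ 0; add g_5 = y^3 - 3y^2 + 2y + 2 to the basis.

S(f_1,g_4): lcm = xy^4. S = -2xy^3 + 3xy^2 + 2x - y^4 + y^2.
  leading term xy^3: subtract (y)·f_1 from -2xy^3 + 3xy^2 + 2x - y^4 + y^2 → -2xy^2 + 2xy + 2x - y^4 - 2y^3 + y^2 + 2y
  leading term xy^2: subtract (1)·f_1 from -2xy^2 + 2xy + 2x - y^4 - 2y^3 + y^2 + 2y → -3xy - 3x - y^4 - 2y^3 - y^2 + 2y + 2
  leading term xy: subtract (-1)·f_2 from -3xy - 3x - y^4 - 2y^3 - y^2 + 2y + 2 → -y^4 - 2y^3 - y^2 + 2y - 3
  leading term y^4: subtract (-1)·g_4 from -y^4 - 2y^3 - y^2 + 2y - 3 → y^3 - 3y^2 + 2y + 2
  leading term y^3: subtract (1)·g_5 from y^3 - 3y^2 + 2y + 2 → 0
  remainder 0.

S(f_2,g_4): lcm = xy^4. S = -2xy^3 + 2xy^2 + 2x + 3y^3.
  leading term xy^3: subtract (y)·f_1 from -2xy^3 + 2xy^2 + 2x + 3y^3 → -3xy^2 + 2xy + 2x + y^3 + 2y
  leading term xy^2: subtract (-2)·f_1 from -3xy^2 + 2xy + 2x + y^3 + 2y → -2xy - 2x + y^3 - 3y^2 + 2y + 3
  leading term xy: subtract (-3)·f_2 from -2xy - 2x + y^3 - 3y^2 + 2y + 3 → y^3 - 3y^2 + 2y + 2
  leading term y^3: subtract (1)·g_5 from y^3 - 3y^2 + 2y + 2 → 0
  remainder 0.

S(g_3,g_4): leading monomials are coprime, so the S-polynomial reduces to 0 (Buchberger's first criterion).
S(f_1,g_5): lcm = xy^3. S = -3xy^2 - xy - 2x - y^3 + y.
  leading term xy^2: subtract (-2)·f_1 from -3xy^2 - xy - 2x - y^3 + y → 2xy + x - y^3 - 3y^2 + y + 3
  leading term xy: subtract (3)·f_2 from 2xy + x - y^3 - 3y^2 + y + 3 → -x - y^3 - 3y^2 + y - 3
  leading term x: subtract (-1)·g_3 from -x - y^3 - 3y^2 + y - 3 → -y^3 + 3y^2 - 2y - 2
  leading term y^3: subtract (-1)·g_5 from -y^3 + 3y^2 - 2y - 2 → 0
  remainder 0.

S(f_2,g_5): lcm = xy^3. S = -3xy^2 - 2xy - 2x + 3y^2.
  leading term xy^2: subtract (-2)·f_1 from -3xy^2 - 2xy - 2x + 3y^2 → xy + x + 3
  leading term xy: subtract (-2)·f_2 from xy + x + 3 → 0
  remainder 0.

S(g_3,g_5): leading monomials are coprime, so the S-polynomial reduces to 0 (Buchberger's first criterion).
S(g_4,g_5): lcm = y^4. S = -y^3 + 3y^2 - 2y - 2.
  leading term y^3: subtract (-1)·g_5 from -y^3 + 3y^2 - 2y - 2 → 0
  remainder 0.

Every S-polynomial of the final basis reduces to 0, so we have a Gröbner basis.
Inter-reduce: drop elements whose leading term is divisible by another's, tail-reduce, and make monic.

G = {x - y^2 - 3y + 1, y^3 - 3y^2 + 2y + 2}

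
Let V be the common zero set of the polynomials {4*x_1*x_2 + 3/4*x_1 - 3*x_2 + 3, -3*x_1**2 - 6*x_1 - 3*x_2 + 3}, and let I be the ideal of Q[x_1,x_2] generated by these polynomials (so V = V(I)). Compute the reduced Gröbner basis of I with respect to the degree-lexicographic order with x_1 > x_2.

G = {x_1**2 + 2*x_1 + x_2 - 1, x_1*x_2 + 3/16*x_1 - 3/4*x_2 + 3/4, x_2**2 - 57/64*x_1 + 5/4*x_2 - 9/4}

Buchberger's algorithm terminates because the ascending chain of leading-term ideals stabilizes.

f_1 = 4*x_1*x_2 + 3/4*x_1 - 3*x_2 + 3, LT = x_1*x_2.
f_2 = -3*x_1**2 - 6*x_1 - 3*x_2 + 3, LT = x_1**2.

S(f_1,f_2): lcm = x_1**2*x_2. S = 3/16*x_1**2 - 11/4*x_1*x_2 - x_2**2 + 3/4*x_1 + x_2.
  leading term x_1**2: subtract (-1/16)·f_2 from 3/16*x_1**2 - 11/4*x_1*x_2 - x_2**2 + 3/4*x_1 + x_2 → -11/4*x_1*x_2 - x_2**2 + 3/8*x_1 + 13/16*x_2 + 3/16
  leading term x_1*x_2: subtract (-11/16)·f_1 from -11/4*x_1*x_2 - x_2**2 + 3/8*x_1 + 13/16*x_2 + 3/16 → -x_2**2 + 57/64*x_1 - 5/4*x_2 + 9/4
  leading term x_2**2: no divisor's leading term divides it; move -x_2**2 to the remainder.
  leading term x_1: no divisor's leading term divides it; move 57/64*x_1 to the remainder.
  leading term x_2: no divisor's leading term divides it; move -5/4*x_2 to the remainder.
  leading term 1: no divisor's leading term divides it; move 9/4 to the remainder.
  remainder -x_2**2 + 57/64*x_1 - 5/4*x_2 + 9/4 ≠ 0; add g_3 = -x_2**2 + 57/64*x_1 - 5/4*x_2 + 9/4 to the basis.

S(f_1,g_3): lcm = x_1*x_2**2. S = 57/64*x_1**2 - 17/16*x_1*x_2 - 3/4*x_2**2 + 9/4*x_1 + 3/4*x_2.
  leading term x_1**2: subtract (-19/64)·f_2 from 57/64*x_1**2 - 17/16*x_1*x_2 - 3/4*x_2**2 + 9/4*x_1 + 3/4*x_2 → -17/16*x_1*x_2 - 3/4*x_2**2 + 15/32*x_1 - 9/64*x_2 + 57/64
  leading term x_1*x_2: subtract (-17/64)·f_1 from -17/16*x_1*x_2 - 3/4*x_2**2 + 15/32*x_1 - 9/64*x_2 + 57/64 → -3/4*x_2**2 + 171/256*x_1 - 15/16*x_2 + 27/16
  leading term x_2**2: subtract (3/4)·g_3 from -3/4*x_2**2 + 171/256*x_1 - 15/16*x_2 + 27/16 → 0
  remainder 0.

S(f_2,g_3): leading monomials are coprime, so the S-polynomial reduces to 0 (Buchberger's first criterion).
Every S-polynomial of the final basis reduces to 0, so we have a Gröbner basis.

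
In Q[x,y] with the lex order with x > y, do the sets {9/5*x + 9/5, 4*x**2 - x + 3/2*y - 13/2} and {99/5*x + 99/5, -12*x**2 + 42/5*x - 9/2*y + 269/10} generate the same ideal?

For a fixed monomial order, each ideal has a unique reduced Gröbner basis; comparing bases decides equality.
Buchberger on the first generating set:
f_1 = 9/5*x + 9/5, LT = x.
f_2 = 4*x**2 - x + 3/2*y - 13/2, LT = x**2.

S(f_1,f_2): lcm = x**2. S = 5/4*x - 3/8*y + 13/8.
  leading term x: subtract (25/36)·f_1 from 5/4*x - 3/8*y + 13/8 → -3/8*y + 3/8
  leading term y: no divisor's leading term divides it; move -3/8*y to the remainder.
  leading term 1: no divisor's leading term divides it; move 3/8 to the remainder.
  remainder -3/8*y + 3/8 ≠ 0; add g_3 = -3/8*y + 3/8 to the basis.

The other S-polynomials (S(f_1,g_3), S(f_2,g_3)) all reduce to 0 modulo the current basis, so we have a Gröbner basis.
Inter-reduce: drop elements whose leading term is divisible by another's, tail-reduce, and make monic.
Reduced Gröbner basis: {x + 1, y - 1}.

Buchberger on the second generating set:
h_1 = 99/5*x + 99/5, LT = x.
h_2 = -12*x**2 + 42/5*x - 9/2*y + 269/10, LT = x**2.

S(h_1,h_2): lcm = x**2. S = 17/10*x - 3/8*y + 269/120.
  leading term x: subtract (17/198)·h_1 from 17/10*x - 3/8*y + 269/120 → -3/8*y + 13/24
  leading term y: no divisor's leading term divides it; move -3/8*y to the remainder.
  leading term 1: no divisor's leading term divides it; move 13/24 to the remainder.
  remainder -3/8*y + 13/24 ≠ 0; add k_3 = -3/8*y + 13/24 to the basis.

The other S-polynomials (S(h_1,k_3), S(h_2,k_3)) all reduce to 0 modulo the current basis, so we have a Gröbner basis.
Inter-reduce: drop elements whose leading term is divisible by another's, tail-reduce, and make monic.
Reduced Gröbner basis: {x + 1, y - 13/9}.

These differ, so the ideals are not equal.

No, the ideals differ.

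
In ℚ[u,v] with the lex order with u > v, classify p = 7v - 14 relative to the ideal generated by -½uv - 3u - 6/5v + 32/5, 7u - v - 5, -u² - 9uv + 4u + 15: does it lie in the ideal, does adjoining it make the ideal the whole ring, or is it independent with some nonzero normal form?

First compute the reduced Gröbner basis of I by Buchberger's algorithm.
f_1 = -½uv - 3u - 6/5v + 32/5, LT = uv.
f_2 = 7u - v - 5, LT = u.
f_3 = -u² - 9uv + 4u + 15, LT = u².

S(f_1,f_2): lcm = uv. S = 6u + 1/7v² + 109/35v - 64/5.
  leading term u: subtract (6/7)·f_2 from 6u + 1/7v² + 109/35v - 64/5 → 1/7v² + 139/35v - 298/35
  leading term v²: no divisor's leading term divides it; move 1/7v² to the remainder.
  leading term v: no divisor's leading term divides it; move 139/35v to the remainder.
  leading term 1: no divisor's leading term divides it; move -298/35 to the remainder.
  remainder 1/7v² + 139/35v - 298/35 ≠ 0; add h_4 = 1/7v² + 139/35v - 298/35 to the basis.

S(f_1,f_3): lcm = u²v. S = 6u² - 9uv² + 32/5uv - 64/5u + 15v.
  leading term u²: subtract (6/7u)·f_2 from 6u² - 9uv² + 32/5uv - 64/5u + 15v → -9uv² + 254/35uv - 298/35u + 15v
  leading term uv²: subtract (18v)·f_1 from -9uv² + 254/35uv - 298/35u + 15v → 2144/35uv - 298/35u + 108/5v² - 501/5v
  leading term uv: subtract (-4288/35)·f_1 from 2144/35uv - 298/35u + 108/5v² - 501/5v → -13162/35u + 108/5v² - 43263/175v + 137216/175
  leading term u: subtract (-13162/245)·f_2 from -13162/35u + 108/5v² - 43263/175v + 137216/175 → 108/5v² - 368651/1225v + 631462/1225
  leading term v²: subtract (756/5)·h_4 from 108/5v² - 368651/1225v + 631462/1225 → -1104239/1225v + 2208478/1225
  leading term v: no divisor's leading term divides it; move -1104239/1225v to the remainder.
  leading term 1: no divisor's leading term divides it; move 2208478/1225 to the remainder.
  remainder -1104239/1225v + 2208478/1225 ≠ 0; add h_5 = -1104239/1225v + 2208478/1225 to the basis.

S(f_2,f_3): lcm = u². S = -64/7uv + 23/7u + 15.
  leading term uv: subtract (128/7)·f_1 from -64/7uv + 23/7u + 15 → 407/7u + 768/35v - 3571/35
  leading term u: subtract (407/49)·f_2 from 407/7u + 768/35v - 3571/35 → 7411/245v - 14822/245
  leading term v: subtract (-5/149)·h_5 from 7411/245v - 14822/245 → 0
  remainder 0.

S(f_1,h_4): lcm = uv². S = -109/5uv + 298/5u + 12/5v² - 64/5v.
  leading term uv: subtract (218/5)·f_1 from -109/5uv + 298/5u + 12/5v² - 64/5v → 952/5u + 12/5v² + 988/25v - 6976/25
  leading term u: subtract (136/5)·f_2 from 952/5u + 12/5v² + 988/25v - 6976/25 → 12/5v² + 1668/25v - 3576/25
  leading term v²: subtract (84/5)·h_4 from 12/5v² + 1668/25v - 3576/25 → 0
  remainder 0.

S(f_2,h_4): leading monomials are coprime, so the S-polynomial reduces to 0 (Buchberger's first criterion).
S(f_3,h_4): leading monomials are coprime, so the S-polynomial reduces to 0 (Buchberger's first criterion).
S(f_1,h_5): lcm = uv. S = 8u + 12/5v - 64/5.
  leading term u: subtract (8/7)·f_2 from 8u + 12/5v - 64/5 → 124/35v - 248/35
  leading term v: subtract (-4340/1104239)·h_5 from 124/35v - 248/35 → 0
  remainder 0.

S(f_2,h_5): leading monomials are coprime, so the S-polynomial reduces to 0 (Buchberger's first criterion).
S(f_3,h_5): leading monomials are coprime, so the S-polynomial reduces to 0 (Buchberger's first criterion).
S(h_4,h_5): lcm = v². S = 149/5v - 298/5.
  leading term v: subtract (-245/7411)·h_5 from 149/5v - 298/5 → 0
  remainder 0.

Every S-polynomial of the final basis reduces to 0, so we have a Gröbner basis.
Inter-reduce: drop elements whose leading term is divisible by another's, tail-reduce, and make monic.
Reduced Gröbner basis: {u - 1, v - 2}.
Label its elements g_1 = u - 1, g_2 = v - 2.

Reduce p = 7v - 14 modulo G:
  leading term v: subtract (7)·g_2 from 7v - 14 → 0
  normal form = 0.
Since the normal form is 0, p ∈ I.

7v - 14 lies in I (it reduces to 0).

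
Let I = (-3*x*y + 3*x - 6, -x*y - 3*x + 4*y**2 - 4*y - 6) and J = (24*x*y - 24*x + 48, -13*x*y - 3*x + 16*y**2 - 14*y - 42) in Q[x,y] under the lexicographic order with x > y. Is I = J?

Since reduced Gröbner bases are canonical representatives of ideals under a given ordering, it suffices to compute and compare them.
Buchberger on the first generating set:
f_1 = -3*x*y + 3*x - 6, LT = x*y.
f_2 = -x*y - 3*x + 4*y**2 - 4*y - 6, LT = x*y.

S(f_1,f_2): lcm = x*y. S = -4*x + 4*y**2 - 4*y - 4.
  leading term x: no divisor's leading term divides it; move -4*x to the remainder.
  leading term y**2: no divisor's leading term divides it; move 4*y**2 to the remainder.
  leading term y: no divisor's leading term divides it; move -4*y to the remainder.
  leading term 1: no divisor's leading term divides it; move -4 to the remainder.
  remainder -4*x + 4*y**2 - 4*y - 4 ≠ 0; add g_3 = -4*x + 4*y**2 - 4*y - 4 to the basis.

S(f_1,g_3): lcm = x*y. S = -x + y**3 - y**2 - y + 2.
  leading term x: subtract (1/4)·g_3 from -x + y**3 - y**2 - y + 2 → y**3 - 2*y**2 + 3
  leading term y**3: no divisor's leading term divides it; move y**3 to the remainder.
  leading term y**2: no divisor's leading term divides it; move -2*y**2 to the remainder.
  leading term 1: no divisor's leading term divides it; move 3 to the remainder.
  remainder y**3 - 2*y**2 + 3 ≠ 0; add g_4 = y**3 - 2*y**2 + 3 to the basis.

The other S-polynomials (S(f_2,g_3), S(f_1,g_4), S(f_2,g_4), S(g_3,g_4)) all reduce to 0 modulo the current basis, so we have a Gröbner basis.
Inter-reduce: drop elements whose leading term is divisible by another's, tail-reduce, and make monic.
Reduced Gröbner basis: {x - y**2 + y + 1, y**3 - 2*y**2 + 3}.

Buchberger on the second generating set:
h_1 = 24*x*y - 24*x + 48, LT = x*y.
h_2 = -13*x*y - 3*x + 16*y**2 - 14*y - 42, LT = x*y.

S(h_1,h_2): lcm = x*y. S = -16/13*x + 16/13*y**2 - 14/13*y - 16/13.
  leading term x: no divisor's leading term divides it; move -16/13*x to the remainder.
  leading term y**2: no divisor's leading term divides it; move 16/13*y**2 to the remainder.
  leading term y: no divisor's leading term divides it; move -14/13*y to the remainder.
  leading term 1: no divisor's leading term divides it; move -16/13 to the remainder.
  remainder -16/13*x + 16/13*y**2 - 14/13*y - 16/13 ≠ 0; add k_3 = -16/13*x + 16/13*y**2 - 14/13*y - 16/13 to the basis.

S(h_1,k_3): lcm = x*y. S = -x + y**3 - 7/8*y**2 - y + 2.
  leading term x: subtract (13/16)·k_3 from -x + y**3 - 7/8*y**2 - y + 2 → y**3 - 15/8*y**2 - 1/8*y + 3
  leading term y**3: no divisor's leading term divides it; move y**3 to the remainder.
  leading term y**2: no divisor's leading term divides it; move -15/8*y**2 to the remainder.
  leading term y: no divisor's leading term divides it; move -1/8*y to the remainder.
  leading term 1: no divisor's leading term divides it; move 3 to the remainder.
  remainder y**3 - 15/8*y**2 - 1/8*y + 3 ≠ 0; add k_4 = y**3 - 15/8*y**2 - 1/8*y + 3 to the basis.

The other S-polynomials (S(h_2,k_3), S(h_1,k_4), S(h_2,k_4), S(k_3,k_4)) all reduce to 0 modulo the current basis, so we have a Gröbner basis.
Inter-reduce: drop elements whose leading term is divisible by another's, tail-reduce, and make monic.
Reduced Gröbner basis: {x - y**2 + 7/8*y + 1, y**3 - 15/8*y**2 - 1/8*y + 3}.

The bases are distinct; the ideals are different.

No, the ideals differ.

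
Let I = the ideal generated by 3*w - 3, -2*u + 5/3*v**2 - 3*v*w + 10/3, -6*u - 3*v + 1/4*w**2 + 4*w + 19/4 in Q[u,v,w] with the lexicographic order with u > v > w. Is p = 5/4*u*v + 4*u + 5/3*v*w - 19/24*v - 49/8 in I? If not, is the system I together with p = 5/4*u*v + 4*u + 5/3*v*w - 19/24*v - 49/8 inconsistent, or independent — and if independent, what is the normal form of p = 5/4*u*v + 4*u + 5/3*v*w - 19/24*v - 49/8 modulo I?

First compute the reduced Gröbner basis of I by Buchberger's algorithm.
f_1 = 3*w - 3, LT = w.
f_2 = -2*u + 5/3*v**2 - 3*v*w + 10/3, LT = u.
f_3 = -6*u - 3*v + 1/4*w**2 + 4*w + 19/4, LT = u.

S(f_2,f_3): lcm = u. S = -5/6*v**2 + 3/2*v*w - 1/2*v + 1/24*w**2 + 2/3*w - 7/8.
  leading term v**2: no divisor's leading term divides it; move -5/6*v**2 to the remainder.
  leading term v*w: subtract (1/2*v)·f_1 from 3/2*v*w - 1/2*v + 1/24*w**2 + 2/3*w - 7/8 → v + 1/24*w**2 + 2/3*w - 7/8
  leading term v: no divisor's leading term divides it; move v to the remainder.
  leading term w**2: subtract (1/72*w)·f_1 from 1/24*w**2 + 2/3*w - 7/8 → 17/24*w - 7/8
  leading term w: subtract (17/72)·f_1 from 17/24*w - 7/8 → -1/6
  leading term 1: no divisor's leading term divides it; move -1/6 to the remainder.
  remainder -5/6*v**2 + v - 1/6 ≠ 0; add h_4 = -5/6*v**2 + v - 1/6 to the basis.

The other S-polynomials (S(f_1,f_2), S(f_1,f_3), S(f_1,h_4), S(f_2,h_4), S(f_3,h_4)) all reduce to 0 modulo the current basis, so we have a Gröbner basis.
Inter-reduce: drop elements whose leading term is divisible by another's, tail-reduce, and make monic.
Reduced Gröbner basis: {u + 1/2*v - 3/2, v**2 - 6/5*v + 1/5, w - 1}.
Label its elements g_1 = u + 1/2*v - 3/2, g_2 = v**2 - 6/5*v + 1/5, g_3 = w - 1.

Reduce p = 5/4*u*v + 4*u + 5/3*v*w - 19/24*v - 49/8 modulo G:
  leading term u*v: subtract (5/4*v)·g_1 from 5/4*u*v + 4*u + 5/3*v*w - 19/24*v - 49/8 → 4*u - 5/8*v**2 + 5/3*v*w + 13/12*v - 49/8
  leading term u: subtract (4)·g_1 from 4*u - 5/8*v**2 + 5/3*v*w + 13/12*v - 49/8 → -5/8*v**2 + 5/3*v*w - 11/12*v - 1/8
  leading term v**2: subtract (-5/8)·g_2 from -5/8*v**2 + 5/3*v*w - 11/12*v - 1/8 → 5/3*v*w - 5/3*v
  leading term v*w: subtract (5/3*v)·g_3 from 5/3*v*w - 5/3*v → 0
  normal form = 0.
Since the normal form is 0, p ∈ I.

Ideal membership is decidable via reduction modulo a Gröbner basis.

5/4*u*v + 4*u + 5/3*v*w - 19/24*v - 49/8 lies in I (it reduces to 0).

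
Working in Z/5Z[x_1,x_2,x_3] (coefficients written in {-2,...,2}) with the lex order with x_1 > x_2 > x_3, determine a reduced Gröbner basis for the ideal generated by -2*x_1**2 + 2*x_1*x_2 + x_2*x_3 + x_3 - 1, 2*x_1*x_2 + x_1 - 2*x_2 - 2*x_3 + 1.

G = {x_1**2 - 2*x_1 + 2*x_2*x_3 - x_2 + x_3 + 1, x_1*x_2 - 2*x_1 - x_2 - x_3 - 2, x_1*x_3 - x_1 + 2*x_2**2*x_3 - x_2**2 + 2*x_2*x_3 + 2*x_2 + 2*x_3 + 1, x_2**3*x_3 + 2*x_2**3 - x_2**2*x_3 + 2*x_2**2 + 2*x_2*x_3 - 2*x_2 - 2*x_3**2 + x_3 - 2}

f_1 = -2*x_1**2 + 2*x_1*x_2 + x_2*x_3 + x_3 - 1, LT = x_1**2.
f_2 = 2*x_1*x_2 + x_1 - 2*x_2 - 2*x_3 + 1, LT = x_1*x_2.

S(f_1,f_2): lcm = x_1**2*x_2. S = 2*x_1**2 - x_1*x_2**2 + x_1*x_2 + x_1*x_3 + 2*x_1 + 2*x_2**2*x_3 + 2*x_2*x_3 - 2*x_2.
  reduce S modulo (f_1, f_2):
  remainder x_1*x_3 - x_1 + 2*x_2**2*x_3 - x_2**2 + 2*x_2*x_3 + 2*x_2 + 2*x_3 + 1 ≠ 0; add g_3 = x_1*x_3 - x_1 + 2*x_2**2*x_3 - x_2**2 + 2*x_2*x_3 + 2*x_2 + 2*x_3 + 1 to the basis.

S(f_2,g_3): lcm = x_1*x_2*x_3. S = x_1*x_2 - 2*x_1*x_3 - 2*x_2**3*x_3 + x_2**3 - 2*x_2**2*x_3 - 2*x_2**2 + 2*x_2*x_3 - x_2 - x_3**2 - 2*x_3.
  reduce S modulo (f_1, f_2, g_3):
  remainder -2*x_2**3*x_3 + x_2**3 + 2*x_2**2*x_3 + x_2**2 + x_2*x_3 - x_2 - x_3**2 - 2*x_3 - 1 ≠ 0; add g_4 = -2*x_2**3*x_3 + x_2**3 + 2*x_2**2*x_3 + x_2**2 + x_2*x_3 - x_2 - x_3**2 - 2*x_3 - 1 to the basis.

The other S-polynomials (S(f_1,g_3), S(f_1,g_4), S(f_2,g_4), S(g_3,g_4)) all reduce to 0 modulo the current basis, so we have a Gröbner basis.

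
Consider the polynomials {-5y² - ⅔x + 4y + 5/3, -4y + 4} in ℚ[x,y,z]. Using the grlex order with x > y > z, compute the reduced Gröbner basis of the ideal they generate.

f_1 = -5y² - ⅔x + 4y + 5/3, LT = y².
f_2 = -4y + 4, LT = y.

S(f_1,f_2): lcm = y². S = 2/15x + ⅕y - ⅓.
  leading term x: no divisor's leading term divides it; move 2/15x to the remainder.
  leading term y: subtract (-1/20)·f_2 from ⅕y - ⅓ → -2/15
  leading term 1: no divisor's leading term divides it; move -2/15 to the remainder.
  remainder 2/15x - 2/15 ≠ 0; add g_3 = 2/15x - 2/15 to the basis.

S(f_1,g_3): leading monomials are coprime, so the S-polynomial reduces to 0 (Buchberger's first criterion).
S(f_2,g_3): leading monomials are coprime, so the S-polynomial reduces to 0 (Buchberger's first criterion).
Every S-polynomial of the final basis reduces to 0, so we have a Gröbner basis.
Inter-reduce: drop elements whose leading term is divisible by another's, tail-reduce, and make monic.

G = {x - 1, y - 1}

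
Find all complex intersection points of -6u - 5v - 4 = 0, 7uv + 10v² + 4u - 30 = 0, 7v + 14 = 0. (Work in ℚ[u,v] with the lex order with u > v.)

Compute a lex Gröbner basis by Buchberger's algorithm.
f_1 = -6u - 5v - 4, LT = u.
f_2 = 7uv + 4u + 10v² - 30, LT = uv.
f_3 = 7v + 14, LT = v.

The S-polynomials (S(f_1,f_2), S(f_1,f_3), S(f_2,f_3)) all reduce to 0 modulo the current basis, so we have a Gröbner basis.
Inter-reduce: drop elements whose leading term is divisible by another's, tail-reduce, and make monic.
Reduced Gröbner basis: {u - 1, v + 2}.

The lex basis is triangular: the last element involves only v. Solving v + 2 = 0 gives v ∈ {-2}; substituting each value into the earlier elements determines the remaining variables.
  v = -2: the earlier basis element becomes u - 1 = 0, giving u = 1 — point (1, -2).

{(1, -2)}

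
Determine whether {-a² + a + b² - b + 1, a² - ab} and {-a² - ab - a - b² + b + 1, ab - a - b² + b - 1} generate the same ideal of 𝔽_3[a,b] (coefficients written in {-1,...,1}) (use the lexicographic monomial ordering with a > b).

For a fixed monomial order, each ideal has a unique reduced Gröbner basis; comparing bases decides equality.
Buchberger on the first generating set:
f_1 = -a² + a + b² - b + 1, LT = a².
f_2 = a² - ab, LT = a².

S(f_1,f_2): lcm = a². S = ab - a - b² + b - 1.
  leading term ab: no divisor's leading term divides it; move ab to the remainder.
  leading term a: no divisor's leading term divides it; move -a to the remainder.
  leading term b²: no divisor's leading term divides it; move -b² to the remainder.
  leading term b: no divisor's leading term divides it; move b to the remainder.
  leading term 1: no divisor's leading term divides it; move -1 to the remainder.
  remainder ab - a - b² + b - 1 ≠ 0; add g_3 = ab - a - b² + b - 1 to the basis.

S(f_1,g_3): lcm = a²b. S = a² + ab² + ab + a - b³ + b² - b.
  leading term a²: subtract (-1)·f_1 from a² + ab² + ab + a - b³ + b² - b → ab² + ab - a - b³ - b² + b + 1
  leading term ab²: subtract (b)·g_3 from ab² + ab - a - b³ - b² + b + 1 → -ab - a + b² - b + 1
  leading term ab: subtract (-1)·g_3 from -ab - a + b² - b + 1 → a
  leading term a: no divisor's leading term divides it; move a to the remainder.
  remainder a ≠ 0; add g_4 = a to the basis.

S(f_1,g_4): lcm = a². S = -a - b² + b - 1.
  leading term a: subtract (-1)·g_4 from -a - b² + b - 1 → -b² + b - 1
  leading term b²: no divisor's leading term divides it; move -b² to the remainder.
  leading term b: no divisor's leading term divides it; move b to the remainder.
  leading term 1: no divisor's leading term divides it; move -1 to the remainder.
  remainder -b² + b - 1 ≠ 0; add g_5 = -b² + b - 1 to the basis.

The other S-polynomials (S(f_2,g_3), S(f_2,g_4), S(g_3,g_4), S(f_1,g_5), S(f_2,g_5), S(g_3,g_5), S(g_4,g_5)) all reduce to 0 modulo the current basis, so we have a Gröbner basis.
Inter-reduce: drop elements whose leading term is divisible by another's, tail-reduce, and make monic.
Reduced Gröbner basis: {a, b² - b + 1}.

Buchberger on the second generating set:
h_1 = -a² - ab - a - b² + b + 1, LT = a².
h_2 = ab - a - b² + b - 1, LT = ab.

S(h_1,h_2): lcm = a²b. S = a² - ab² + a + b³ - b² - b.
  leading term a²: subtract (-1)·h_1 from a² - ab² + a + b³ - b² - b → -ab² - ab + b³ + b² + 1
  leading term ab²: subtract (-b)·h_2 from -ab² - ab + b³ + b² + 1 → ab - b² - b + 1
  leading term ab: subtract (1)·h_2 from ab - b² - b + 1 → a + b - 1
  leading term a: no divisor's leading term divides it; move a to the remainder.
  leading term b: no divisor's leading term divides it; move b to the remainder.
  leading term 1: no divisor's leading term divides it; move -1 to the remainder.
  remainder a + b - 1 ≠ 0; add k_3 = a + b - 1 to the basis.

S(h_1,k_3): lcm = a². S = -a + b² - b - 1.
  leading term a: subtract (-1)·k_3 from -a + b² - b - 1 → b² + 1
  leading term b²: no divisor's leading term divides it; move b² to the remainder.
  leading term 1: no divisor's leading term divides it; move 1 to the remainder.
  remainder b² + 1 ≠ 0; add k_4 = b² + 1 to the basis.

The other S-polynomials (S(h_2,k_3), S(h_1,k_4), S(h_2,k_4), S(k_3,k_4)) all reduce to 0 modulo the current basis, so we have a Gröbner basis.
Inter-reduce: drop elements whose leading term is divisible by another's, tail-reduce, and make monic.
Reduced Gröbner basis: {a + b - 1, b² + 1}.

Since the reduced bases disagree, the two ideals are not the same.

No, the ideals differ.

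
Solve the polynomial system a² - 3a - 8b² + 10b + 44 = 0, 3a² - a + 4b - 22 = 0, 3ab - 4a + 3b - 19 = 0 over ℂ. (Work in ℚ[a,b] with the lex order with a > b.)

{(2, 3)}

Compute a lex Gröbner basis by Buchberger's algorithm.
f_1 = a² - 3a - 8b² + 10b + 44, LT = a².
f_2 = 3a² - a + 4b - 22, LT = a².
f_3 = 3ab - 4a + 3b - 19, LT = ab.

S(f_1,f_2): lcm = a². S = -8/3a - 8b² + 26/3b + 154/3.
  leading term a: no divisor's leading term divides it; move -8/3a to the remainder.
  leading term b²: no divisor's leading term divides it; move -8b² to the remainder.
  leading term b: no divisor's leading term divides it; move 26/3b to the remainder.
  leading term 1: no divisor's leading term divides it; move 154/3 to the remainder.
  remainder -8/3a - 8b² + 26/3b + 154/3 ≠ 0; add h_4 = -8/3a - 8b² + 26/3b + 154/3 to the basis.

S(f_1,f_3): lcm = a²b. S = 4/3a² - 4ab + 19/3a - 8b³ + 10b² + 44b.
  leading term a²: subtract (4/3)·f_1 from 4/3a² - 4ab + 19/3a - 8b³ + 10b² + 44b → -4ab + 31/3a - 8b³ + 62/3b² + 92/3b - 176/3
  leading term ab: subtract (-4/3)·f_3 from -4ab + 31/3a - 8b³ + 62/3b² + 92/3b - 176/3 → 5a - 8b³ + 62/3b² + 104/3b - 84
  leading term a: subtract (-15/8)·h_4 from 5a - 8b³ + 62/3b² + 104/3b - 84 → -8b³ + 17/3b² + 611/12b + 49/4
  leading term b³: no divisor's leading term divides it; move -8b³ to the remainder.
  leading term b²: no divisor's leading term divides it; move 17/3b² to the remainder.
  leading term b: no divisor's leading term divides it; move 611/12b to the remainder.
  leading term 1: no divisor's leading term divides it; move 49/4 to the remainder.
  remainder -8b³ + 17/3b² + 611/12b + 49/4 ≠ 0; add h_5 = -8b³ + 17/3b² + 611/12b + 49/4 to the basis.

S(f_2,f_3): lcm = a²b. S = 4/3a² - 4/3ab + 19/3a + 4/3b² - 22/3b.
  leading term a²: subtract (4/3)·f_1 from 4/3a² - 4/3ab + 19/3a + 4/3b² - 22/3b → -4/3ab + 31/3a + 12b² - 62/3b - 176/3
  leading term ab: subtract (-4/9)·f_3 from -4/3ab + 31/3a + 12b² - 62/3b - 176/3 → 77/9a + 12b² - 58/3b - 604/9
  leading term a: subtract (-77/24)·h_4 from 77/9a + 12b² - 58/3b - 604/9 → -41/3b² + 305/36b + 1171/12
  leading term b²: no divisor's leading term divides it; move -41/3b² to the remainder.
  leading term b: no divisor's leading term divides it; move 305/36b to the remainder.
  leading term 1: no divisor's leading term divides it; move 1171/12 to the remainder.
  remainder -41/3b² + 305/36b + 1171/12 ≠ 0; add h_6 = -41/3b² + 305/36b + 1171/12 to the basis.

S(f_1,h_4): lcm = a². S = -3ab² + 13/4ab + 65/4a - 8b² + 10b + 44.
  leading term ab²: subtract (-b)·f_3 from -3ab² + 13/4ab + 65/4a - 8b² + 10b + 44 → -¾ab + 65/4a - 5b² - 9b + 44
  leading term ab: subtract (-¼)·f_3 from -¾ab + 65/4a - 5b² - 9b + 44 → 61/4a - 5b² - 33/4b + 157/4
  leading term a: subtract (-183/32)·h_4 from 61/4a - 5b² - 33/4b + 157/4 → -203/4b² + 661/16b + 5325/16
  leading term b²: subtract (609/164)·h_6 from -203/4b² + 661/16b + 5325/16 → 4847/492b - 4847/164
  leading term b: no divisor's leading term divides it; move 4847/492b to the remainder.
  leading term 1: no divisor's leading term divides it; move -4847/164 to the remainder.
  remainder 4847/492b - 4847/164 ≠ 0; add h_7 = 4847/492b - 4847/164 to the basis.

The other S-polynomials (S(f_2,h_4), S(f_3,h_4), S(f_1,h_5), S(f_2,h_5), S(f_3,h_5), S(h_4,h_5), S(f_1,h_6), S(f_2,h_6), S(f_3,h_6), S(h_4,h_6), S(h_5,h_6), S(f_1,h_7), S(f_2,h_7), S(f_3,h_7), S(h_4,h_7), S(h_5,h_7), S(h_6,h_7)) all reduce to 0 modulo the current basis, so we have a Gröbner basis.
Inter-reduce: drop elements whose leading term is divisible by another's, tail-reduce, and make monic.
Reduced Gröbner basis: {a - 2, b - 3}.

The lex basis is triangular: the last element involves only b. Solving b - 3 = 0 gives b ∈ {3}; substituting each value into the earlier elements determines the remaining variables.
  b = 3: the earlier basis element becomes a - 2 = 0, giving a = 2 — point (2, 3).
Each listed point satisfies every original equation (direct substitution).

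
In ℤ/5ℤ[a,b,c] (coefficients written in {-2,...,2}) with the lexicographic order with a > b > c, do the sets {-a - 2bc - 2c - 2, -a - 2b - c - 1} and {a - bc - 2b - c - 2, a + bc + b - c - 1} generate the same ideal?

No, the ideals differ.

Equality of ideals is decidable: compute both reduced Gröbner bases (unique for the ordering) and check whether they agree.
Buchberger on the first generating set:
f_1 = -a - 2bc - 2c - 2, LT = a.
f_2 = -a - 2b - c - 1, LT = a.

S(f_1,f_2): lcm = a. S = 2bc - 2b + c + 1.
  reduce S modulo (f_1, f_2):
  remainder 2bc - 2b + c + 1 ≠ 0; add g_3 = 2bc - 2b + c + 1 to the basis.

The other S-polynomials (S(f_1,g_3), S(f_2,g_3)) all reduce to 0 modulo the current basis, so we have a Gröbner basis.
Inter-reduce: drop elements whose leading term is divisible by another's, tail-reduce, and make monic.
Reduced Gröbner basis: {a + 2b + c + 1, bc - b - 2c - 2}.

Buchberger on the second generating set:
h_1 = a - bc - 2b - c - 2, LT = a.
h_2 = a + bc + b - c - 1, LT = a.

S(h_1,h_2): lcm = a. S = -2bc + 2b - 1.
  reduce S modulo (h_1, h_2):
  remainder -2bc + 2b - 1 ≠ 0; add k_3 = -2bc + 2b - 1 to the basis.

The other S-polynomials (S(h_1,k_3), S(h_2,k_3)) all reduce to 0 modulo the current basis, so we have a Gröbner basis.
Inter-reduce: drop elements whose leading term is divisible by another's, tail-reduce, and make monic.
Reduced Gröbner basis: {a + 2b - c + 1, bc - b - 2}.

The bases are distinct; the ideals are different.
The choice of monomial ordering does not affect the verdict — as long as both bases are computed under the same ordering, their equality decides ideal equality.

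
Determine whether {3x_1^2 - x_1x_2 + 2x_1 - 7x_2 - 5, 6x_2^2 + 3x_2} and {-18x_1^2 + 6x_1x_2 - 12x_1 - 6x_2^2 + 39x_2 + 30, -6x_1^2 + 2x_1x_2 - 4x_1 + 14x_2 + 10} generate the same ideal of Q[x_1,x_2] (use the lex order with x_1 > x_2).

Yes, the ideals are equal.

For a fixed monomial order, each ideal has a unique reduced Gröbner basis; comparing bases decides equality.
Buchberger on the first generating set:
f_1 = 3x_1^2 - x_1x_2 + 2x_1 - 7x_2 - 5, LT = x_1^2.
f_2 = 6x_2^2 + 3x_2, LT = x_2^2.

The S-polynomials (S(f_1,f_2)) all reduce to 0 modulo the current basis, so we have a Gröbner basis.
Inter-reduce: drop elements whose leading term is divisible by another's, tail-reduce, and make monic.
Reduced Gröbner basis: {x_1^2 - 1/3x_1x_2 + 2/3x_1 - 7/3x_2 - 5/3, x_2^2 + 1/2x_2}.

Buchberger on the second generating set:
h_1 = -18x_1^2 + 6x_1x_2 - 12x_1 - 6x_2^2 + 39x_2 + 30, LT = x_1^2.
h_2 = -6x_1^2 + 2x_1x_2 - 4x_1 + 14x_2 + 10, LT = x_1^2.

S(h_1,h_2): lcm = x_1^2. S = 1/3x_2^2 + 1/6x_2.
  leading term x_2^2: no divisor's leading term divides it; move 1/3x_2^2 to the remainder.
  leading term x_2: no divisor's leading term divides it; move 1/6x_2 to the remainder.
  remainder 1/3x_2^2 + 1/6x_2 ≠ 0; add k_3 = 1/3x_2^2 + 1/6x_2 to the basis.

The other S-polynomials (S(h_1,k_3), S(h_2,k_3)) all reduce to 0 modulo the current basis, so we have a Gröbner basis.
Inter-reduce: drop elements whose leading term is divisible by another's, tail-reduce, and make monic.
Reduced Gröbner basis: {x_1^2 - 1/3x_1x_2 + 2/3x_1 - 7/3x_2 - 5/3, x_2^2 + 1/2x_2}.

These coincide, so the ideals are equal.
The same test decides containment: I ⊆ J iff every generator of I reduces to 0 modulo a Gröbner basis of J.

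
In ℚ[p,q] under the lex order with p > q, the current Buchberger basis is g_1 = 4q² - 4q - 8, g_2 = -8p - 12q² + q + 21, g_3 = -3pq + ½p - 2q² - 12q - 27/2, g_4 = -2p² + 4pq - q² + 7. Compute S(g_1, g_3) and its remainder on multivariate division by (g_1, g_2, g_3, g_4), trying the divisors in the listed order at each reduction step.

lcm(LM(g_1), LM(g_3)) = pq².
S = (lcm/LT(g_1))·g_1 − (lcm/LT(g_3))·g_3 = -⅚pq - 2p - ⅔q³ - 4q² - 9/2q.
Reduce S modulo (g_1, g_2, g_3, g_4) in that order:
  leading term pq: subtract (5/48q)·g_2 from -⅚pq - 2p - ⅔q³ - 4q² - 9/2q → -2p + 7/12q³ - 197/48q² - 107/16q
  leading term p: subtract (¼)·g_2 from -2p + 7/12q³ - 197/48q² - 107/16q → 7/12q³ - 53/48q² - 111/16q - 21/4
  leading term q³: subtract (7/48q)·g_1 from 7/12q³ - 53/48q² - 111/16q - 21/4 → -25/48q² - 277/48q - 21/4
  leading term q²: subtract (-25/192)·g_1 from -25/48q² - 277/48q - 21/4 → -151/24q - 151/24
  leading term q: no divisor's leading term divides it; move -151/24q to the remainder.
  leading term 1: no divisor's leading term divides it; move -151/24 to the remainder.
The remainder -151/24q - 151/24 is nonzero, so it would be added as the next basis element.

S(g_1, g_3) = -⅚pq - 2p - ⅔q³ - 4q² - 9/2q; remainder on division = -151/24q - 151/24.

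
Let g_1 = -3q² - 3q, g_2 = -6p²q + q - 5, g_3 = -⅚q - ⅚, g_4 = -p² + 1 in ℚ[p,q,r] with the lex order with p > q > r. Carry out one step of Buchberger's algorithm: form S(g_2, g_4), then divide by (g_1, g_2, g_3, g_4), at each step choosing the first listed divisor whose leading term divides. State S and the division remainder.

S(g_2, g_4) = ⅚q + ⅚; remainder on division = 0.

lcm(LM(g_2), LM(g_4)) = p²q.
S = (lcm/LT(g_2))·g_2 − (lcm/LT(g_4))·g_4 = ⅚q + ⅚.
Reduce S modulo (g_1, g_2, g_3, g_4) in that order:
  leading term q: subtract (-1)·g_3 from ⅚q + ⅚ → 0
The remainder is 0, so this S-polynomial contributes no new basis element.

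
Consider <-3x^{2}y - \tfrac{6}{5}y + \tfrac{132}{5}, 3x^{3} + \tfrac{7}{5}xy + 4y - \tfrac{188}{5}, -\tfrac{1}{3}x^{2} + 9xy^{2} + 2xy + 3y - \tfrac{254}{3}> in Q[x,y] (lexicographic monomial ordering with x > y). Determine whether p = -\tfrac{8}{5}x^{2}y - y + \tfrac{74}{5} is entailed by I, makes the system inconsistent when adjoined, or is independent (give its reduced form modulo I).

First compute the reduced Gröbner basis of I by Buchberger's algorithm.
f_1 = -3x^{2}y - \tfrac{6}{5}y + \tfrac{132}{5}, LT = x^{2}y.
f_2 = 3x^{3} + \tfrac{7}{5}xy + 4y - \tfrac{188}{5}, LT = x^{3}.
f_3 = -\tfrac{1}{3}x^{2} + 9xy^{2} + 2xy + 3y - \tfrac{254}{3}, LT = x^{2}.

S(f_1,f_2): lcm = x^{3}y. S = -\tfrac{7}{15}xy^{2} + \tfrac{2}{5}xy - \tfrac{44}{5}x - \tfrac{4}{3}y^{2} + \tfrac{188}{15}y.
  reduce S modulo (f_1, f_2, f_3):
  remainder -\tfrac{7}{15}xy^{2} + \tfrac{2}{5}xy - \tfrac{44}{5}x - \tfrac{4}{3}y^{2} + \tfrac{188}{15}y ≠ 0; add h_4 = -\tfrac{7}{15}xy^{2} + \tfrac{2}{5}xy - \tfrac{44}{5}x - \tfrac{4}{3}y^{2} + \tfrac{188}{15}y to the basis.

S(f_1,f_3): lcm = x^{2}y. S = 27xy^{3} + 6xy^{2} + 9y^{2} - \tfrac{1268}{5}y - \tfrac{44}{5}.
  reduce S modulo (f_1, f_2, f_3, h_4):
  remainder -\tfrac{23724}{49}xy - \tfrac{26928}{49}x - \tfrac{540}{7}y^{3} + \tfrac{31893}{49}y^{2} + \tfrac{129628}{245}y - \tfrac{44}{5} ≠ 0; add h_5 = -\tfrac{23724}{49}xy - \tfrac{26928}{49}x - \tfrac{540}{7}y^{3} + \tfrac{31893}{49}y^{2} + \tfrac{129628}{245}y - \tfrac{44}{5} to the basis.

S(f_2,f_3): lcm = x^{3}. S = 27x^{2}y^{2} + 6x^{2}y + \tfrac{142}{15}xy - 254x + \tfrac{4}{3}y - \tfrac{188}{15}.
  reduce S modulo (f_1, f_2, f_3, h_4, h_5):
  remainder -\tfrac{2617006}{9885}x - \tfrac{994}{659}y^{3} + \tfrac{114253}{59310}y^{2} + \tfrac{109817734}{444825}y + \tfrac{17835082}{444825} ≠ 0; add h_6 = -\tfrac{2617006}{9885}x - \tfrac{994}{659}y^{3} + \tfrac{114253}{59310}y^{2} + \tfrac{109817734}{444825}y + \tfrac{17835082}{444825} to the basis.

S(f_1,h_4): lcm = x^{2}y^{2}. S = \tfrac{6}{7}x^{2}y - \tfrac{132}{7}x^{2} - \tfrac{20}{7}xy^{2} + \tfrac{188}{7}xy + \tfrac{2}{5}y^{2} - \tfrac{44}{5}y.
  reduce S modulo (f_1, f_2, f_3, h_4, h_5, h_6):
  remainder \tfrac{33064740}{1308503}y^{3} + \tfrac{38098032107}{45797605}y^{2} - \tfrac{226444644208}{45797605}y + \tfrac{291239032788}{45797605} ≠ 0; add h_7 = \tfrac{33064740}{1308503}y^{3} + \tfrac{38098032107}{45797605}y^{2} - \tfrac{226444644208}{45797605}y + \tfrac{291239032788}{45797605} to the basis.

S(f_3,h_4): lcm = x^{2}y^{2}. S = \tfrac{6}{7}x^{2}y - \tfrac{132}{7}x^{2} - 27xy^{4} - 6xy^{3} - \tfrac{20}{7}xy^{2} + \tfrac{188}{7}xy - 9y^{3} + 254y^{2}.
  reduce S modulo (f_1, f_2, f_3, h_4, h_5, h_6, h_7):
  remainder \tfrac{1064036611637080614227}{8680417169555250}y^{2} - \tfrac{2855174137713832023344}{4340208584777625}y + \tfrac{132676853783463067342}{160748466102875} ≠ 0; add h_8 = \tfrac{1064036611637080614227}{8680417169555250}y^{2} - \tfrac{2855174137713832023344}{4340208584777625}y + \tfrac{132676853783463067342}{160748466102875} to the basis.

S(f_1,h_5): lcm = x^{2}y. S = -\tfrac{748}{659}x^{2} - \tfrac{105}{659}xy^{3} + \tfrac{10631}{7908}xy^{2} + \tfrac{32407}{29655}xy - \tfrac{539}{29655}x + \tfrac{2}{5}y - \tfrac{44}{5}.
  reduce S modulo (f_1, f_2, f_3, h_4, h_5, h_6, h_7, h_8):
  remainder -\tfrac{12265197844509161250502796069}{2839860514628786305341151650}y + \tfrac{12265197844509161250502796069}{1419930257314393152670575825} ≠ 0; add h_9 = -\tfrac{12265197844509161250502796069}{2839860514628786305341151650}y + \tfrac{12265197844509161250502796069}{1419930257314393152670575825} to the basis.

The other S-polynomials (S(f_2,h_4), S(f_2,h_5), S(f_3,h_5), S(h_4,h_5), S(f_1,h_6), S(f_2,h_6), S(f_3,h_6), S(h_4,h_6), S(h_5,h_6), S(f_1,h_7), S(f_2,h_7), S(f_3,h_7), S(h_4,h_7), S(h_5,h_7), S(h_6,h_7), S(f_1,h_8), S(f_2,h_8), S(f_3,h_8), S(h_4,h_8), S(h_5,h_8), S(h_6,h_8), S(h_7,h_8), S(f_1,h_9), S(f_2,h_9), S(f_3,h_9), S(h_4,h_9), S(h_5,h_9), S(h_6,h_9), S(h_7,h_9), S(h_8,h_9)) all reduce to 0 modulo the current basis, so we have a Gröbner basis.
Inter-reduce: drop elements whose leading term is divisible by another's, tail-reduce, and make monic.
Reduced Gröbner basis: {x - 2, y - 2}.
Label its elements g_1 = x - 2, g_2 = y - 2.

Reduce p = -\tfrac{8}{5}x^{2}y - y + \tfrac{74}{5} modulo G:
  leading term x^{2}y: subtract (-\tfrac{8}{5}xy)·g_1 from -\tfrac{8}{5}x^{2}y - y + \tfrac{74}{5} → -\tfrac{16}{5}xy - y + \tfrac{74}{5}
  leading term xy: subtract (-\tfrac{16}{5}y)·g_1 from -\tfrac{16}{5}xy - y + \tfrac{74}{5} → -\tfrac{37}{5}y + \tfrac{74}{5}
  leading term y: subtract (-\tfrac{37}{5})·g_2 from -\tfrac{37}{5}y + \tfrac{74}{5} → 0
  normal form = 0.
Since the normal form is 0, p ∈ I.

-\tfrac{8}{5}x^{2}y - y + \tfrac{74}{5} lies in I (it reduces to 0).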